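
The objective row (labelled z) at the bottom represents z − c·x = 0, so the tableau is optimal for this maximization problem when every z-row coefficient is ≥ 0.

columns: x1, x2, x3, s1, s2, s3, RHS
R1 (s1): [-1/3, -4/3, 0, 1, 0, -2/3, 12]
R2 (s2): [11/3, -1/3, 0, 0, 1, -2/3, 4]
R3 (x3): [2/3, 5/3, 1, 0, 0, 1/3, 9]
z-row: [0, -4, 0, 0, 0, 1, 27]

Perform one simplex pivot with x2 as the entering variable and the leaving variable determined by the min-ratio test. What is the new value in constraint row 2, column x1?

Ratio test on column x2 — row 1: entry -4/3 ≤ 0; row 2: entry -1/3 ≤ 0; row 3: 9/(5/3) = 27/5. Minimum is 27/5 at row 3 (x3 leaves); pivot element 5/3.
Divide row 3 by 5/3; eliminate column x2 from the other rows.
Row 2 update in column x1: 11/3 − (-1/3)·(2/5) = 19/5.

19/5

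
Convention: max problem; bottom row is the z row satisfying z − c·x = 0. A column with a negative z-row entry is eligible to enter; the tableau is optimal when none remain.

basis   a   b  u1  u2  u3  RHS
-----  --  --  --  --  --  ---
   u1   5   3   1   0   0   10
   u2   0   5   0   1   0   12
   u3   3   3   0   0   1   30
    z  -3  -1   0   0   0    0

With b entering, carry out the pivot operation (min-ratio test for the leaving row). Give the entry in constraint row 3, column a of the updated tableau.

Ratio test on column b — row 1: 10/3 = 10/3; row 2: 12/5 = 12/5; row 3: 30/3 = 10. Minimum is 12/5 at row 2 (u2 leaves); pivot element 5.
Divide row 2 by 5; eliminate column b from the other rows.
Row 3 update in column a: 3 − 3·0 = 3.

3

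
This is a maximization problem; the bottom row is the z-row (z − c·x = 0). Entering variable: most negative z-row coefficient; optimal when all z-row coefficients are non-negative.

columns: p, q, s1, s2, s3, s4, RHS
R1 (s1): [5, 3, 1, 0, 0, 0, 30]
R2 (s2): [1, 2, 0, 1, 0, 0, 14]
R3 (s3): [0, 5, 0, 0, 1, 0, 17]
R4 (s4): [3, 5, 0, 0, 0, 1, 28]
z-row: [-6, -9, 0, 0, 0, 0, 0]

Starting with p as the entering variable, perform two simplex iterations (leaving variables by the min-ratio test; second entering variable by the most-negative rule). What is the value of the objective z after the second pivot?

Ratio test on column p — row 1: 30/5 = 6; row 2: 14/1 = 14; row 3: entry 0 ≤ 0; row 4: 28/3 = 28/3. Minimum is 6 at row 1 (s1 leaves); pivot element 5.
Pivot on row 1; the z-row RHS becomes 0 − (-6)·6 = 36.
Next entering variable (most negative z-row entry -27/5): q.
Ratio test on column q — row 1: 6/(3/5) = 10; row 2: 8/(7/5) = 40/7; row 3: 17/5 = 17/5; row 4: 10/(16/5) = 25/8. Minimum is 25/8 at row 4 (s4 leaves); pivot element 16/5.
After the second pivot the z-row RHS is 36 − (-27/5)·(25/8) = 423/8.

423/8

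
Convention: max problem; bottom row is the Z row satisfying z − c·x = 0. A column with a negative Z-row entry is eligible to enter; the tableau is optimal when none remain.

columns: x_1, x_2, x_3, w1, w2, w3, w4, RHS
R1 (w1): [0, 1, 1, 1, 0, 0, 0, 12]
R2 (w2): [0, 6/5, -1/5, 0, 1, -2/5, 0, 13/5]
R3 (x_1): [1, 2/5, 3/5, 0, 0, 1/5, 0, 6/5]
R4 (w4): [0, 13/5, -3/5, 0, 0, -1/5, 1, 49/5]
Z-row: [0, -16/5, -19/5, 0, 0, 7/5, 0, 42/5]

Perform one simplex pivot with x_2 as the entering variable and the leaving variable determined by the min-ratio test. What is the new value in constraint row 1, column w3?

1/3

Ratio test on column x_2 — row 1: 12/1 = 12; row 2: (13/5)/(6/5) = 13/6; row 3: (6/5)/(2/5) = 3; row 4: (49/5)/(13/5) = 49/13. Minimum is 13/6 at row 2 (w2 leaves); pivot element 6/5.
Divide row 2 by 6/5; eliminate column x_2 from the other rows.
Row 1 update in column w3: 0 − 1·(-1/3) = 1/3.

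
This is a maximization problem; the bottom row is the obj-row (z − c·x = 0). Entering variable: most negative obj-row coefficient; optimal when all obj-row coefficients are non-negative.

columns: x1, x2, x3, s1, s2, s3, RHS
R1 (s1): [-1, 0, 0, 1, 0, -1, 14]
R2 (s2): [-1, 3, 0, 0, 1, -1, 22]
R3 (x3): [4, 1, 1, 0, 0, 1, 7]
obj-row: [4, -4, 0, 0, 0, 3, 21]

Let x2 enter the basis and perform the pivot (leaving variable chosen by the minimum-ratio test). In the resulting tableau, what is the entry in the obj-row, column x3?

4

Ratio test on column x2 — row 1: entry 0 ≤ 0; row 2: 22/3 = 22/3; row 3: 7/1 = 7. Minimum is 7 at row 3 (x3 leaves); pivot element 1.
Divide row 3 by 1; eliminate column x2 from the other rows.
obj-row update in column x3: 0 − (-4)·1 = 4.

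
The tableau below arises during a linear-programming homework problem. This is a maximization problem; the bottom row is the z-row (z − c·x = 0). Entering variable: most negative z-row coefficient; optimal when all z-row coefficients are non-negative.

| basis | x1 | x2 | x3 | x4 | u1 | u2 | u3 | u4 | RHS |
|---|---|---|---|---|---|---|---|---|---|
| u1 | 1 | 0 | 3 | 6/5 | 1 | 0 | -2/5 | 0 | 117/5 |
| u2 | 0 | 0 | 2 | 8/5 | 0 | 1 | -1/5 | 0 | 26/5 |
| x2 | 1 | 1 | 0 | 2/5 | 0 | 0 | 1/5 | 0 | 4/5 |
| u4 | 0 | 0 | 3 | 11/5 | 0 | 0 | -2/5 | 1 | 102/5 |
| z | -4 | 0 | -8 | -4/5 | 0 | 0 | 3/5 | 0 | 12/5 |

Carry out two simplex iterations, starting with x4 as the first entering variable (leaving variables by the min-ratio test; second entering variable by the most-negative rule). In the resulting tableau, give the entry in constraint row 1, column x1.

Ratio test on column x4 — row 1: (117/5)/(6/5) = 39/2; row 2: (26/5)/(8/5) = 13/4; row 3: (4/5)/(2/5) = 2; row 4: (102/5)/(11/5) = 102/11. Minimum is 2 at row 3 (x2 leaves); pivot element 2/5.
Divide row 3 by 2/5; eliminate column x4 from the other rows.
Second iteration: most negative z-row entry is -8 in column x3, so x3 enters.
Ratio test on column x3 — row 1: 21/3 = 7; row 2: 2/2 = 1; row 3: entry 0 ≤ 0; row 4: 16/3 = 16/3. Minimum is 1 at row 2 (u2 leaves); pivot element 2.
Divide row 2 by 2; eliminate column x3 from the other rows.
After both pivots, the entry at constraint row 1, column x1 is 4.

4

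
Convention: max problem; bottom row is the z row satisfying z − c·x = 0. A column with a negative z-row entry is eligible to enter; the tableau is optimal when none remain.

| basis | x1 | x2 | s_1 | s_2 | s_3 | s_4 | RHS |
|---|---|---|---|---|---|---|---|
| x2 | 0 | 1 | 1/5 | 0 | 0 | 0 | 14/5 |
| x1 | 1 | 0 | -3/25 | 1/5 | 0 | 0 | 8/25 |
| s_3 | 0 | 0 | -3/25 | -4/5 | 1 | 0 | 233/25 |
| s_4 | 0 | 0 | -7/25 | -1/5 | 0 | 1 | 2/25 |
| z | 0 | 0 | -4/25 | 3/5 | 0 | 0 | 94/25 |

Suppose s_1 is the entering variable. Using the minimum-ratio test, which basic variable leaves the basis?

x2

Column s_1 entries and ratios — x2: (14/5)/(1/5) = 14; x1: -3/25 ≤ 0, skip; s_3: -3/25 ≤ 0, skip; s_4: -7/25 ≤ 0, skip.
Smallest ratio is 14 in the row of x2, so x2 leaves.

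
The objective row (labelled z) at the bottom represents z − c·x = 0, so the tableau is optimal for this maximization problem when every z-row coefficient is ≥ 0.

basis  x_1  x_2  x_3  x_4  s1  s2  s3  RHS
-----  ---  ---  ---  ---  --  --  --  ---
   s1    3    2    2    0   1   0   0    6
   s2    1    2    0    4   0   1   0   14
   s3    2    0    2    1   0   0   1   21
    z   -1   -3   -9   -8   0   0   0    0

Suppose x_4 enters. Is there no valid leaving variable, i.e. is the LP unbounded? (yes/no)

no

Column x_4 has positive entries in row(s) 2, 3, so the ratio test bounds it — not unbounded.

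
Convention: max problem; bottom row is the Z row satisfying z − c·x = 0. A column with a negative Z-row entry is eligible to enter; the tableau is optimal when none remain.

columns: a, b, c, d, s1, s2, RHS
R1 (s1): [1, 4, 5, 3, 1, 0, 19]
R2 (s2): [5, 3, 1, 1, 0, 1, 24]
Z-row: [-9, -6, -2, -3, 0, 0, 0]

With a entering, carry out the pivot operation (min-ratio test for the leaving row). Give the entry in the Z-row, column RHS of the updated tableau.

Ratio test on column a — row 1: 19/1 = 19; row 2: 24/5 = 24/5. Minimum is 24/5 at row 2 (s2 leaves); pivot element 5.
Divide row 2 by 5; eliminate column a from the other rows.
Z-row update in column RHS: 0 − (-9)·(24/5) = 216/5.

216/5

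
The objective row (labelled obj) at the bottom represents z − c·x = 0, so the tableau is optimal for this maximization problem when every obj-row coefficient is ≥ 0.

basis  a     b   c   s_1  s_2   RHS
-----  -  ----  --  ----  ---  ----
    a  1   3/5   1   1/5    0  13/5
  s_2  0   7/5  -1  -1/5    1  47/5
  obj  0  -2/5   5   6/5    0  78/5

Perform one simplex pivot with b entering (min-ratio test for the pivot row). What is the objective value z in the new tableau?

Ratio test on column b — row 1: (13/5)/(3/5) = 13/3; row 2: (47/5)/(7/5) = 47/7. Minimum is 13/3 at row 1 (a leaves); pivot element 3/5.
Pivot on row 1; the obj-row RHS becomes 78/5 − (-2/5)·(13/3) = 52/3.

52/3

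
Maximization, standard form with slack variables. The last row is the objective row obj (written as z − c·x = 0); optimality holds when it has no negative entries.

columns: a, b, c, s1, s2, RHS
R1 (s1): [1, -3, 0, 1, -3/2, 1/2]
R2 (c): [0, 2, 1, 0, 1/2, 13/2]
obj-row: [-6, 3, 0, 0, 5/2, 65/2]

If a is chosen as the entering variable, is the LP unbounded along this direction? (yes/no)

Column a has positive entries in row(s) 1, so the ratio test bounds it — not unbounded.

no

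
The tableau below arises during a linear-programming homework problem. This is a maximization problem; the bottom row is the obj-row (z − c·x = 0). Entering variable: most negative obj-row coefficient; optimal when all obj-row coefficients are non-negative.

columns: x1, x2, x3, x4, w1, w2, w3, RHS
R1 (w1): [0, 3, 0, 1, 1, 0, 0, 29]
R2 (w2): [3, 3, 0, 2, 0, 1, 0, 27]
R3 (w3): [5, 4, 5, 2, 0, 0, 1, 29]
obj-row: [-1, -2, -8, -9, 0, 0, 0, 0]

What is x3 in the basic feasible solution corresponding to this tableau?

x3 is not in the basis, so in the current basic feasible solution x3 = 0.

0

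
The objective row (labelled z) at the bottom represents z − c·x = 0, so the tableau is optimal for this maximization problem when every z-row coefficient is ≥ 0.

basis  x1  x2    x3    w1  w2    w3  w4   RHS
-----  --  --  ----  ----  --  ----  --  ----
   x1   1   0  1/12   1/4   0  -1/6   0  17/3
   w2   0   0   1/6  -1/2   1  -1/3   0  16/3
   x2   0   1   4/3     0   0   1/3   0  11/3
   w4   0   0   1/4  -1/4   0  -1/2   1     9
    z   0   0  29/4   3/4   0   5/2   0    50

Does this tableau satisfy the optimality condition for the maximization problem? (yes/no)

Every z-row coefficient is ≥ 0, so the tableau is optimal.

yes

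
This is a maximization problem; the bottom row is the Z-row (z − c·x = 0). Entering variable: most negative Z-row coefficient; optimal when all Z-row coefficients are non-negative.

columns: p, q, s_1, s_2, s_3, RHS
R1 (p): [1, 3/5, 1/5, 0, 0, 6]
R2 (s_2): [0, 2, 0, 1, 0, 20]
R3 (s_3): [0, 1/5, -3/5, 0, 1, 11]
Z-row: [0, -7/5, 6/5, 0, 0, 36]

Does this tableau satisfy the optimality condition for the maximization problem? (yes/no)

The Z-row has a negative entry -7/5 in column q, so it is not optimal.

no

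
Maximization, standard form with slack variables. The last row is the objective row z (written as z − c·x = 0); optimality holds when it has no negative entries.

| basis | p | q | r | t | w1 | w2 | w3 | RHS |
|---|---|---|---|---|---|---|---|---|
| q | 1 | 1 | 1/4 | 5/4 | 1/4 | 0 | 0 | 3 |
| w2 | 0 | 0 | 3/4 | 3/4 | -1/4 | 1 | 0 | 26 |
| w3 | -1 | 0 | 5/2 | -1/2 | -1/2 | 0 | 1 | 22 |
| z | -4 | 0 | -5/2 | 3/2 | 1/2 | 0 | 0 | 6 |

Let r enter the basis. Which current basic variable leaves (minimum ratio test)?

Column r entries and ratios — q: 3/(1/4) = 12; w2: 26/(3/4) = 104/3; w3: 22/(5/2) = 44/5.
Smallest ratio is 44/5 in the row of w3, so w3 leaves.

w3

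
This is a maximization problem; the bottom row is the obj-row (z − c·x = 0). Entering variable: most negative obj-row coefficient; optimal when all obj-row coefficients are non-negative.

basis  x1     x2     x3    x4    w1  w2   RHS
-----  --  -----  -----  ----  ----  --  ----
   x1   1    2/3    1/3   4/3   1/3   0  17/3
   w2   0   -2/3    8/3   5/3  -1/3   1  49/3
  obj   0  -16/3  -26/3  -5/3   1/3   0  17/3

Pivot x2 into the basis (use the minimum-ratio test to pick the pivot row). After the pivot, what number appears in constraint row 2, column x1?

Ratio test on column x2 — row 1: (17/3)/(2/3) = 17/2; row 2: entry -2/3 ≤ 0. Minimum is 17/2 at row 1 (x1 leaves); pivot element 2/3.
Divide row 1 by 2/3; eliminate column x2 from the other rows.
Row 2 update in column x1: 0 − (-2/3)·(3/2) = 1.

1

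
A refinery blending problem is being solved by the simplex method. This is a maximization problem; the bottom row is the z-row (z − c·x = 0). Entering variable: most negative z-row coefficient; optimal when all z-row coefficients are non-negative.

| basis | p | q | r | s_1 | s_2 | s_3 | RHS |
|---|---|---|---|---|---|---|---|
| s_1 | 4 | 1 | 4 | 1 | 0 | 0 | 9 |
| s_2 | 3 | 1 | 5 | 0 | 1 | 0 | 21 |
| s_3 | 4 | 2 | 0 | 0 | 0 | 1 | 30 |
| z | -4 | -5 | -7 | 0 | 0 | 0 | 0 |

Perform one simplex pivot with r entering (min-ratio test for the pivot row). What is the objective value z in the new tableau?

63/4

Ratio test on column r — row 1: 9/4 = 9/4; row 2: 21/5 = 21/5; row 3: entry 0 ≤ 0. Minimum is 9/4 at row 1 (s_1 leaves); pivot element 4.
Pivot on row 1; the z-row RHS becomes 0 − (-7)·(9/4) = 63/4.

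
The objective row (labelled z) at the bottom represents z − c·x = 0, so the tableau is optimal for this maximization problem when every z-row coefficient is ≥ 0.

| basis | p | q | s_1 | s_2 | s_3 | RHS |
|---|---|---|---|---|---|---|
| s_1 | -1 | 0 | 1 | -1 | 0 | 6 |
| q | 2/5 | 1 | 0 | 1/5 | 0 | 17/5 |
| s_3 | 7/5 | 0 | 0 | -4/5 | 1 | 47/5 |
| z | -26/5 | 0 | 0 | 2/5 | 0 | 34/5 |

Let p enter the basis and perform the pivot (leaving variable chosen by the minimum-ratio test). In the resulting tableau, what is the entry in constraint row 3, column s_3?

Ratio test on column p — row 1: entry -1 ≤ 0; row 2: (17/5)/(2/5) = 17/2; row 3: (47/5)/(7/5) = 47/7. Minimum is 47/7 at row 3 (s_3 leaves); pivot element 7/5.
Divide row 3 by 7/5; eliminate column p from the other rows.
In the new row 3, the s_3 entry is the old entry divided by the pivot: 1/(7/5) = 5/7.

5/7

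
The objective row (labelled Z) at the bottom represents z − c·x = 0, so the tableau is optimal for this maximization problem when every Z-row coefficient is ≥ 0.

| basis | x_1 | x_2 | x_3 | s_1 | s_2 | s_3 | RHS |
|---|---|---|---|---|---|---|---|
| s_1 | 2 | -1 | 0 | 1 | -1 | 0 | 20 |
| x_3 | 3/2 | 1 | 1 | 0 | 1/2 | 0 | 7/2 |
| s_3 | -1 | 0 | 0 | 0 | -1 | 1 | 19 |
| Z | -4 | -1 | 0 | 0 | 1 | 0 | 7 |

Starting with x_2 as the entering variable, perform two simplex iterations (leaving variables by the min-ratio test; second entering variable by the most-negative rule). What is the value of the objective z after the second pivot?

Ratio test on column x_2 — row 1: entry -1 ≤ 0; row 2: (7/2)/1 = 7/2; row 3: entry 0 ≤ 0. Minimum is 7/2 at row 2 (x_3 leaves); pivot element 1.
Pivot on row 2; the Z-row RHS becomes 7 − (-1)·(7/2) = 21/2.
Next entering variable (most negative Z-row entry -5/2): x_1.
Ratio test on column x_1 — row 1: (47/2)/(7/2) = 47/7; row 2: (7/2)/(3/2) = 7/3; row 3: entry -1 ≤ 0. Minimum is 7/3 at row 2 (x_2 leaves); pivot element 3/2.
After the second pivot the Z-row RHS is 21/2 − (-5/2)·(7/3) = 49/3.

49/3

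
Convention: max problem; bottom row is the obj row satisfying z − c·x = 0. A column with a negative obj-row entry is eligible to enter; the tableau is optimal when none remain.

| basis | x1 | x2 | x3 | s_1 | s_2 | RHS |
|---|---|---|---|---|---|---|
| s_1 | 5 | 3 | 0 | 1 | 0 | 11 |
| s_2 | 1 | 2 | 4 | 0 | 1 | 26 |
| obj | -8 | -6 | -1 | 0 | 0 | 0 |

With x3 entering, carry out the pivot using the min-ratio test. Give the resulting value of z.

Ratio test on column x3 — row 1: entry 0 ≤ 0; row 2: 26/4 = 13/2. Minimum is 13/2 at row 2 (s_2 leaves); pivot element 4.
Pivot on row 2; the obj-row RHS becomes 0 − (-1)·(13/2) = 13/2.

13/2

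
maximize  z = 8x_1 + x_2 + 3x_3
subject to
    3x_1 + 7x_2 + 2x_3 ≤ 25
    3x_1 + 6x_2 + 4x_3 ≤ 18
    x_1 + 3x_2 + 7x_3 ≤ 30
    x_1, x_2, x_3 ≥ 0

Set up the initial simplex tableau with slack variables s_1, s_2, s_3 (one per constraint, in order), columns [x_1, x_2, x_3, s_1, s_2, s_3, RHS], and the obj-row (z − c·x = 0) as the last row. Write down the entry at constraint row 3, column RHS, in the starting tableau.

30

The RHS of constraint 3 is b_3 = 30.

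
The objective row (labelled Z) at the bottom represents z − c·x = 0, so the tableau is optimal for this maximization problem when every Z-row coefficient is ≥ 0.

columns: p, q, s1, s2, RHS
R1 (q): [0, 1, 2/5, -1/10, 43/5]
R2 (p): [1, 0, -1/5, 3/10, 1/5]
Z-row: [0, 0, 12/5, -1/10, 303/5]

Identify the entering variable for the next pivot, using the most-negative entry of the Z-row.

Negative Z-row entries: s2: -1/10.
The most negative is -1/10 in column s2, so s2 enters.

s2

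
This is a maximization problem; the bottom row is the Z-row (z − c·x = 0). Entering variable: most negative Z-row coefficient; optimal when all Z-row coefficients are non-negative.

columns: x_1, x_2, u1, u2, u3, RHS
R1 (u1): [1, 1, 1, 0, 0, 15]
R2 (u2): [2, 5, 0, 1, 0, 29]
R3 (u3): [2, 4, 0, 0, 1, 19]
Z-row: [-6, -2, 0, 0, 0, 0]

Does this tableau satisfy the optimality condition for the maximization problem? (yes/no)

no

The Z-row has a negative entry -6 in column x_1, so it is not optimal.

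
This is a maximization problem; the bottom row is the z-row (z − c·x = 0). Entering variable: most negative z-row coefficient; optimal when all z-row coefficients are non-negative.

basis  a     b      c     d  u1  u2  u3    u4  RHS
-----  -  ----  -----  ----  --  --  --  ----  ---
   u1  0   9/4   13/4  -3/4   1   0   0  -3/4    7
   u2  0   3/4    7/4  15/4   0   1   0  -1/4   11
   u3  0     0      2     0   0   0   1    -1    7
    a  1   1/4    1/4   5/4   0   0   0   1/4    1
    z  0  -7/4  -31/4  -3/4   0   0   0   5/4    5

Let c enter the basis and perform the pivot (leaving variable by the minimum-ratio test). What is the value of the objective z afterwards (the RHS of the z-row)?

Ratio test on column c — row 1: 7/(13/4) = 28/13; row 2: 11/(7/4) = 44/7; row 3: 7/2 = 7/2; row 4: 1/(1/4) = 4. Minimum is 28/13 at row 1 (u1 leaves); pivot element 13/4.
Pivot on row 1; the z-row RHS becomes 5 − (-31/4)·(28/13) = 282/13.

282/13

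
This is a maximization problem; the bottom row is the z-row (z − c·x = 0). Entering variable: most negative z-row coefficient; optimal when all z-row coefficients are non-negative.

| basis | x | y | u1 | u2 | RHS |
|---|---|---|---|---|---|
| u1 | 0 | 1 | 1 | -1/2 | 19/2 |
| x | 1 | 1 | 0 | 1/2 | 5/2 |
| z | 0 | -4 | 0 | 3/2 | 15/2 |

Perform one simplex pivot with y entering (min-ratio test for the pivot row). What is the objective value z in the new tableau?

35/2

Ratio test on column y — row 1: (19/2)/1 = 19/2; row 2: (5/2)/1 = 5/2. Minimum is 5/2 at row 2 (x leaves); pivot element 1.
Pivot on row 2; the z-row RHS becomes 15/2 − (-4)·(5/2) = 35/2.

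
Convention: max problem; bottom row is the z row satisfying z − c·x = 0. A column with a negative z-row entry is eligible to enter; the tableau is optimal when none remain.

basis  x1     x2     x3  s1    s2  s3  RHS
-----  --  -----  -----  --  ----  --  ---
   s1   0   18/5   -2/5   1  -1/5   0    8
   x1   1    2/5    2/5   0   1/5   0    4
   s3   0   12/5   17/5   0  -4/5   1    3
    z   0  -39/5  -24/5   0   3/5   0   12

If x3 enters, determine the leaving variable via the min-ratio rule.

s3

Column x3 entries and ratios — s1: -2/5 ≤ 0, skip; x1: 4/(2/5) = 10; s3: 3/(17/5) = 15/17.
Smallest ratio is 15/17 in the row of s3, so s3 leaves.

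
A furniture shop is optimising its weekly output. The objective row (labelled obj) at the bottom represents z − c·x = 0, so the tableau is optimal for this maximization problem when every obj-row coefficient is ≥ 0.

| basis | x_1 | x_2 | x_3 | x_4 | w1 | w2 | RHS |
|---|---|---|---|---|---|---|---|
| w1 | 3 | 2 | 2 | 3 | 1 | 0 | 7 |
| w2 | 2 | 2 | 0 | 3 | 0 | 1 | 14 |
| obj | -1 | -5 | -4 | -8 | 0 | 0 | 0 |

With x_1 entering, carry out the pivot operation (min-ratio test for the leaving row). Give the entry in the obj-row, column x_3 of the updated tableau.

Ratio test on column x_1 — row 1: 7/3 = 7/3; row 2: 14/2 = 7. Minimum is 7/3 at row 1 (w1 leaves); pivot element 3.
Divide row 1 by 3; eliminate column x_1 from the other rows.
obj-row update in column x_3: -4 − (-1)·(2/3) = -10/3.

-10/3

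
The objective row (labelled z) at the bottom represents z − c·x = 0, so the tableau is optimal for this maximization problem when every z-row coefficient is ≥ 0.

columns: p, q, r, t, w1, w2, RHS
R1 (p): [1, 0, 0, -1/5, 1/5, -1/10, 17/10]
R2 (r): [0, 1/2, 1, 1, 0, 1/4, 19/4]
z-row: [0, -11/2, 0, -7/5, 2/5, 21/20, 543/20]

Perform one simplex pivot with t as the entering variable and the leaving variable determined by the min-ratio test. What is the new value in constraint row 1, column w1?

Ratio test on column t — row 1: entry -1/5 ≤ 0; row 2: (19/4)/1 = 19/4. Minimum is 19/4 at row 2 (r leaves); pivot element 1.
Divide row 2 by 1; eliminate column t from the other rows.
Row 1 update in column w1: 1/5 − (-1/5)·0 = 1/5.

1/5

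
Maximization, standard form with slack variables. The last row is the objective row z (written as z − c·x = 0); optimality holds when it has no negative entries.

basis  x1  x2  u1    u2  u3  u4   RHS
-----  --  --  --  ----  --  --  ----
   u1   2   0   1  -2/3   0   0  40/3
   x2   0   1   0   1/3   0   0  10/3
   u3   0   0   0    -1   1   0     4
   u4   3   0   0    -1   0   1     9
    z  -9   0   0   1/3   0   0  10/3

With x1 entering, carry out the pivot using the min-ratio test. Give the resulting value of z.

91/3

Ratio test on column x1 — row 1: (40/3)/2 = 20/3; row 2: entry 0 ≤ 0; row 3: entry 0 ≤ 0; row 4: 9/3 = 3. Minimum is 3 at row 4 (u4 leaves); pivot element 3.
Pivot on row 4; the z-row RHS becomes 10/3 − (-9)·3 = 91/3.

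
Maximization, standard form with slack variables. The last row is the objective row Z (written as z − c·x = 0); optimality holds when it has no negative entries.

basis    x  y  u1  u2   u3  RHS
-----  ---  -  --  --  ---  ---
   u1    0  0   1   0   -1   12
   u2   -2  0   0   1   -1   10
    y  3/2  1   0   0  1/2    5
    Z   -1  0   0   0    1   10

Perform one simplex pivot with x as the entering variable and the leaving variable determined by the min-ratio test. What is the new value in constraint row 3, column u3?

Ratio test on column x — row 1: entry 0 ≤ 0; row 2: entry -2 ≤ 0; row 3: 5/(3/2) = 10/3. Minimum is 10/3 at row 3 (y leaves); pivot element 3/2.
Divide row 3 by 3/2; eliminate column x from the other rows.
In the new row 3, the u3 entry is the old entry divided by the pivot: (1/2)/(3/2) = 1/3.

1/3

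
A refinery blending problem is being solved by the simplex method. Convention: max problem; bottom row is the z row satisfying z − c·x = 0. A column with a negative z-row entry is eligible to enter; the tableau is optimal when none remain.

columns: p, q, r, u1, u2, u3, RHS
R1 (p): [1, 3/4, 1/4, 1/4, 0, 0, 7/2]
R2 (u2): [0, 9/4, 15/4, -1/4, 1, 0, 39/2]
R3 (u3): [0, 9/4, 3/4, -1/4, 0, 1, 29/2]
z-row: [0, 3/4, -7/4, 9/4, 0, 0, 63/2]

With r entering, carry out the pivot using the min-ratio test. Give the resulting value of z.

203/5

Ratio test on column r — row 1: (7/2)/(1/4) = 14; row 2: (39/2)/(15/4) = 26/5; row 3: (29/2)/(3/4) = 58/3. Minimum is 26/5 at row 2 (u2 leaves); pivot element 15/4.
Pivot on row 2; the z-row RHS becomes 63/2 − (-7/4)·(26/5) = 203/5.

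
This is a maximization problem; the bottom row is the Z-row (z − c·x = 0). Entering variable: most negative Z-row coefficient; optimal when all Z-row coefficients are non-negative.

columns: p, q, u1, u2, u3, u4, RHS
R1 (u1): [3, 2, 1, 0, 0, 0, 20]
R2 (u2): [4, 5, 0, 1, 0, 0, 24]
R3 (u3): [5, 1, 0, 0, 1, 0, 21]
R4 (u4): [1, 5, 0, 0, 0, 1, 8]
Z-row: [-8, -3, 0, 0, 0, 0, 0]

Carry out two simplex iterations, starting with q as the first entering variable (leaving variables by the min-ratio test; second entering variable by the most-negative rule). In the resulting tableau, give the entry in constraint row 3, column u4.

Ratio test on column q — row 1: 20/2 = 10; row 2: 24/5 = 24/5; row 3: 21/1 = 21; row 4: 8/5 = 8/5. Minimum is 8/5 at row 4 (u4 leaves); pivot element 5.
Divide row 4 by 5; eliminate column q from the other rows.
Second iteration: most negative Z-row entry is -37/5 in column p, so p enters.
Ratio test on column p — row 1: (84/5)/(13/5) = 84/13; row 2: 16/3 = 16/3; row 3: (97/5)/(24/5) = 97/24; row 4: (8/5)/(1/5) = 8. Minimum is 97/24 at row 3 (u3 leaves); pivot element 24/5.
Divide row 3 by 24/5; eliminate column p from the other rows.
After both pivots, the entry at constraint row 3, column u4 is -1/24.

-1/24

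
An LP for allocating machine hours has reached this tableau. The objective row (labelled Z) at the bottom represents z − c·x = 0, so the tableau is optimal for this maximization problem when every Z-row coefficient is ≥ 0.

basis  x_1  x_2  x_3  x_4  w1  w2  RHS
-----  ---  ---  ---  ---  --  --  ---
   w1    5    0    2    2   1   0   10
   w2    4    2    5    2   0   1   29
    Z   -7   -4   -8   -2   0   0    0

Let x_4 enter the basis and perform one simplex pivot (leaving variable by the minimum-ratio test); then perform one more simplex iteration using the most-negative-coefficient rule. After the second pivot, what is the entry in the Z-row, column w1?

Ratio test on column x_4 — row 1: 10/2 = 5; row 2: 29/2 = 29/2. Minimum is 5 at row 1 (w1 leaves); pivot element 2.
Divide row 1 by 2; eliminate column x_4 from the other rows.
Second iteration: most negative Z-row entry is -6 in column x_3, so x_3 enters.
Ratio test on column x_3 — row 1: 5/1 = 5; row 2: 19/3 = 19/3. Minimum is 5 at row 1 (x_4 leaves); pivot element 1.
Divide row 1 by 1; eliminate column x_3 from the other rows.
After both pivots, the entry at the Z-row, column w1 is 4.

4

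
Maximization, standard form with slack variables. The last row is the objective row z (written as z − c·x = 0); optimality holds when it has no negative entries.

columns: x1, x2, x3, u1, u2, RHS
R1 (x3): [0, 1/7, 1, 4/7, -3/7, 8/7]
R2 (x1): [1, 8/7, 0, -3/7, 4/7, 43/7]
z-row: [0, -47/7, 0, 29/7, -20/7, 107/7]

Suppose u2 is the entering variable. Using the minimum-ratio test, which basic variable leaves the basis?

Column u2 entries and ratios — x3: -3/7 ≤ 0, skip; x1: (43/7)/(4/7) = 43/4.
Smallest ratio is 43/4 in the row of x1, so x1 leaves.

x1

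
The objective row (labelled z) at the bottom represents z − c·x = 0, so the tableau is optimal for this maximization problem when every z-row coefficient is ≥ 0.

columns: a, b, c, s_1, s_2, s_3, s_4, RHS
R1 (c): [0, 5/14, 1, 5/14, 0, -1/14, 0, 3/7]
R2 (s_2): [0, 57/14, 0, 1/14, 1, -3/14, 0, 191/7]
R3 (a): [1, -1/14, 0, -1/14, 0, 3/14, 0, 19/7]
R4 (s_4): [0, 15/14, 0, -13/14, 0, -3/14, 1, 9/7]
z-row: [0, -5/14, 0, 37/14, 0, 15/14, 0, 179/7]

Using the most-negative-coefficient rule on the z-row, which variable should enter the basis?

b

Negative z-row entries: b: -5/14.
The most negative is -5/14 in column b, so b enters.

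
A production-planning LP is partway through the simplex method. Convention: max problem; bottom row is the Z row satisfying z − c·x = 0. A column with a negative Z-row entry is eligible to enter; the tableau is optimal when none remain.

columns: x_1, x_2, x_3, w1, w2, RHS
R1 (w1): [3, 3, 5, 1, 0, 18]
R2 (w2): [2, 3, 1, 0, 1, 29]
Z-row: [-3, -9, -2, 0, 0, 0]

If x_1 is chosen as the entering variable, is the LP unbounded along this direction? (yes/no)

no

Column x_1 has positive entries in row(s) 1, 2, so the ratio test bounds it — not unbounded.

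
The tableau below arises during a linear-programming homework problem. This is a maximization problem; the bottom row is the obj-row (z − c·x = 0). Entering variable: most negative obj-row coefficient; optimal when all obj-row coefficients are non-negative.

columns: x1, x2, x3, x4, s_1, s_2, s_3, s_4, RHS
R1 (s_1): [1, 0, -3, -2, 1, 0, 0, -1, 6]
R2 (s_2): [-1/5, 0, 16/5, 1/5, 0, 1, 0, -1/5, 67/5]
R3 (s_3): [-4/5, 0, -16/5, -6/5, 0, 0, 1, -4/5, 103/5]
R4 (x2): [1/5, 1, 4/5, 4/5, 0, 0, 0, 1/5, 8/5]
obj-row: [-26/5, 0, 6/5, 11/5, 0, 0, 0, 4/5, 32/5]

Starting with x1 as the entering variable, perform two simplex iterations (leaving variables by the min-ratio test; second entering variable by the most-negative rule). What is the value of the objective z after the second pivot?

292/7

Ratio test on column x1 — row 1: 6/1 = 6; row 2: entry -1/5 ≤ 0; row 3: entry -4/5 ≤ 0; row 4: (8/5)/(1/5) = 8. Minimum is 6 at row 1 (s_1 leaves); pivot element 1.
Pivot on row 1; the obj-row RHS becomes 32/5 − (-26/5)·6 = 188/5.
Next entering variable (most negative obj-row entry -72/5): x3.
Ratio test on column x3 — row 1: entry -3 ≤ 0; row 2: (73/5)/(13/5) = 73/13; row 3: entry -28/5 ≤ 0; row 4: (2/5)/(7/5) = 2/7. Minimum is 2/7 at row 4 (x2 leaves); pivot element 7/5.
After the second pivot the obj-row RHS is 188/5 − (-72/5)·(2/7) = 292/7.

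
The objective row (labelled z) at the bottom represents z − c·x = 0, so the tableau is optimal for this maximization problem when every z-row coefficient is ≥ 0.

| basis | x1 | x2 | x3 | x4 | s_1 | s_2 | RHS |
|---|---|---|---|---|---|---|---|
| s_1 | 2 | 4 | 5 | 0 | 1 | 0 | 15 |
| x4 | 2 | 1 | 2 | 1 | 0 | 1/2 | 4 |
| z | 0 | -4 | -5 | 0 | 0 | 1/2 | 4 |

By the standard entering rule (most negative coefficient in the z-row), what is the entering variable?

Negative z-row entries: x2: -4, x3: -5.
The most negative is -5 in column x3, so x3 enters.

x3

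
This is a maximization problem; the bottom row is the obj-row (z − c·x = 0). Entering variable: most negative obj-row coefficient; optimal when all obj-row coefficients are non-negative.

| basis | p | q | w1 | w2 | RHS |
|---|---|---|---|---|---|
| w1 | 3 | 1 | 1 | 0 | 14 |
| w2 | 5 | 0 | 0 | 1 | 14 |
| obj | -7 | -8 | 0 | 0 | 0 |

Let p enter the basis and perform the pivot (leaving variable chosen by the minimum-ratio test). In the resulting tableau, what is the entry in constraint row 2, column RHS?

Ratio test on column p — row 1: 14/3 = 14/3; row 2: 14/5 = 14/5. Minimum is 14/5 at row 2 (w2 leaves); pivot element 5.
Divide row 2 by 5; eliminate column p from the other rows.
In the new row 2, the RHS entry is the old entry divided by the pivot: 14/5 = 14/5.

14/5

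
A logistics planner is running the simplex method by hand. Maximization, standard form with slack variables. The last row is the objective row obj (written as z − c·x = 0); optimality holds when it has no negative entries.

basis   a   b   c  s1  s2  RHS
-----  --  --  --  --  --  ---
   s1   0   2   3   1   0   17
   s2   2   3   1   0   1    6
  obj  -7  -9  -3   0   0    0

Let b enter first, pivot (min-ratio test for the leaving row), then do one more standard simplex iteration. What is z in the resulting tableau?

21

Ratio test on column b — row 1: 17/2 = 17/2; row 2: 6/3 = 2. Minimum is 2 at row 2 (s2 leaves); pivot element 3.
Pivot on row 2; the obj-row RHS becomes 0 − (-9)·2 = 18.
Next entering variable (most negative obj-row entry -1): a.
Ratio test on column a — row 1: entry -4/3 ≤ 0; row 2: 2/(2/3) = 3. Minimum is 3 at row 2 (b leaves); pivot element 2/3.
After the second pivot the obj-row RHS is 18 − (-1)·3 = 21.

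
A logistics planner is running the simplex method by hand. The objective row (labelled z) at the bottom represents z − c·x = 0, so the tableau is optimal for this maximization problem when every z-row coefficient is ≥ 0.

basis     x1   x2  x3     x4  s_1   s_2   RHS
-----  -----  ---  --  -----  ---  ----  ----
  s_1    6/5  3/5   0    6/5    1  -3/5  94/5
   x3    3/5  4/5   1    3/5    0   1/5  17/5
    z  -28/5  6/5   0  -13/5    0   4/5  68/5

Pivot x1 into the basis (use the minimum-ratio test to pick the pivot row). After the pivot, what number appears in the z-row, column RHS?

136/3

Ratio test on column x1 — row 1: (94/5)/(6/5) = 47/3; row 2: (17/5)/(3/5) = 17/3. Minimum is 17/3 at row 2 (x3 leaves); pivot element 3/5.
Divide row 2 by 3/5; eliminate column x1 from the other rows.
z-row update in column RHS: 68/5 − (-28/5)·(17/3) = 136/3.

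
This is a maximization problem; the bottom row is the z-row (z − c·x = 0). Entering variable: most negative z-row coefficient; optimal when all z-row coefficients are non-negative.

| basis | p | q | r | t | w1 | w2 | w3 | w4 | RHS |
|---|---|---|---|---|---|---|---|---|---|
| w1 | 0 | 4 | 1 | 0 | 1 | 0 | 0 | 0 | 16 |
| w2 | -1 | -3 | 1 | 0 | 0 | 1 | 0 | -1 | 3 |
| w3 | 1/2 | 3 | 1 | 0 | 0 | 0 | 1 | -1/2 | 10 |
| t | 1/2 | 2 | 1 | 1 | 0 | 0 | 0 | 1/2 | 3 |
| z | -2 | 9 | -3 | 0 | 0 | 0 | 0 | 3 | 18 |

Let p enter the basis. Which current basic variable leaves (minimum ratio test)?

t

Column p entries and ratios — w1: 0 ≤ 0, skip; w2: -1 ≤ 0, skip; w3: 10/(1/2) = 20; t: 3/(1/2) = 6.
Smallest ratio is 6 in the row of t, so t leaves.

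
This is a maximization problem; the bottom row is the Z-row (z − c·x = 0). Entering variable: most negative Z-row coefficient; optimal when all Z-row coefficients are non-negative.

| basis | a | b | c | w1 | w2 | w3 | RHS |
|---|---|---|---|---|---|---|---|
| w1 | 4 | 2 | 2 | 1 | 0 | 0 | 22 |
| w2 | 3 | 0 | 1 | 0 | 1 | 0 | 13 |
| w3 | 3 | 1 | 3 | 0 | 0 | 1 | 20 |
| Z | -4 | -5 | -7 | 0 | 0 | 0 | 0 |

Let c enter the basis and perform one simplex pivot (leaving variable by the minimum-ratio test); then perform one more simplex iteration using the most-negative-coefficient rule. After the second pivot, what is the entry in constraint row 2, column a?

5/2

Ratio test on column c — row 1: 22/2 = 11; row 2: 13/1 = 13; row 3: 20/3 = 20/3. Minimum is 20/3 at row 3 (w3 leaves); pivot element 3.
Divide row 3 by 3; eliminate column c from the other rows.
Second iteration: most negative Z-row entry is -8/3 in column b, so b enters.
Ratio test on column b — row 1: (26/3)/(4/3) = 13/2; row 2: entry -1/3 ≤ 0; row 3: (20/3)/(1/3) = 20. Minimum is 13/2 at row 1 (w1 leaves); pivot element 4/3.
Divide row 1 by 4/3; eliminate column b from the other rows.
After both pivots, the entry at constraint row 2, column a is 5/2.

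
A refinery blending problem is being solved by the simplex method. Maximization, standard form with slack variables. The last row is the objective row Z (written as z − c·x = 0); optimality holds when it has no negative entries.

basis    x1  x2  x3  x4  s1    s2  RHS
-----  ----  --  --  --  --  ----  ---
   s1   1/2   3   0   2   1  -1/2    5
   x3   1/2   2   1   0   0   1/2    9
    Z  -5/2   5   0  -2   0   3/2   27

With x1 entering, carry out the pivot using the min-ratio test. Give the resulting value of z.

Ratio test on column x1 — row 1: 5/(1/2) = 10; row 2: 9/(1/2) = 18. Minimum is 10 at row 1 (s1 leaves); pivot element 1/2.
Pivot on row 1; the Z-row RHS becomes 27 − (-5/2)·10 = 52.

52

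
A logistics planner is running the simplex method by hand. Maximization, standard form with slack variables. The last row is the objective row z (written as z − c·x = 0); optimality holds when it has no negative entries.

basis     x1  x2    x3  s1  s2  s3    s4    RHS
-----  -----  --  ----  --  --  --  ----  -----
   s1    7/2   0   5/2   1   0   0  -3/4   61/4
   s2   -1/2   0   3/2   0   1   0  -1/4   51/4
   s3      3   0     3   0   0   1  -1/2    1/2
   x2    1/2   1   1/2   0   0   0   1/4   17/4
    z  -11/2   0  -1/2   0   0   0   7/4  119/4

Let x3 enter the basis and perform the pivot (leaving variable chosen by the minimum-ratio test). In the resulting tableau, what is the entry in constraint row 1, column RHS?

Ratio test on column x3 — row 1: (61/4)/(5/2) = 61/10; row 2: (51/4)/(3/2) = 17/2; row 3: (1/2)/3 = 1/6; row 4: (17/4)/(1/2) = 17/2. Minimum is 1/6 at row 3 (s3 leaves); pivot element 3.
Divide row 3 by 3; eliminate column x3 from the other rows.
Row 1 update in column RHS: 61/4 − (5/2)·(1/6) = 89/6.

89/6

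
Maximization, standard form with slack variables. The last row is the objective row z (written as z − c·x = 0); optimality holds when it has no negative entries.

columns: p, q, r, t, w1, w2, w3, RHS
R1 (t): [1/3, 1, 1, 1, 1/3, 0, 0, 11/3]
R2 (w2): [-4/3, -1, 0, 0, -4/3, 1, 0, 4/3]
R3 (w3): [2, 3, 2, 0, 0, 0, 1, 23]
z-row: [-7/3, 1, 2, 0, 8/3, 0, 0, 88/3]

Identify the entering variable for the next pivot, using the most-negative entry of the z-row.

Negative z-row entries: p: -7/3.
The most negative is -7/3 in column p, so p enters.

p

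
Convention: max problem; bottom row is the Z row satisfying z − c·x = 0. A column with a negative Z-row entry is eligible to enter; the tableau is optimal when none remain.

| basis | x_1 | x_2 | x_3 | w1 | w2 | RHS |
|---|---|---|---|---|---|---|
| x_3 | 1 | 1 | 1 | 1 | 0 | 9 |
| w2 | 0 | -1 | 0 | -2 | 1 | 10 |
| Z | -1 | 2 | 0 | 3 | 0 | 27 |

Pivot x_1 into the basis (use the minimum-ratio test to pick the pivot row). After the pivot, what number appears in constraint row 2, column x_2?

Ratio test on column x_1 — row 1: 9/1 = 9; row 2: entry 0 ≤ 0. Minimum is 9 at row 1 (x_3 leaves); pivot element 1.
Divide row 1 by 1; eliminate column x_1 from the other rows.
Row 2 update in column x_2: -1 − 0·1 = -1.

-1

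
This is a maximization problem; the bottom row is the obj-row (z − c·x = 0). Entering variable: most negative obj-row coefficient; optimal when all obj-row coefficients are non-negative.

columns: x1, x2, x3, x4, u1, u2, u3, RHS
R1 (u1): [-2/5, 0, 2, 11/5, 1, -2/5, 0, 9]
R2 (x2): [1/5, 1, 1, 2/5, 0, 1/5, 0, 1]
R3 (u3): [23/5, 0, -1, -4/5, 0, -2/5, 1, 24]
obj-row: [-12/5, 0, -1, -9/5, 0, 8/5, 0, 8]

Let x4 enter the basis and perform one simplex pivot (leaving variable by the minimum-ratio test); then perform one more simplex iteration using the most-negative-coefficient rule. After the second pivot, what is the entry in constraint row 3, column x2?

-23

Ratio test on column x4 — row 1: 9/(11/5) = 45/11; row 2: 1/(2/5) = 5/2; row 3: entry -4/5 ≤ 0. Minimum is 5/2 at row 2 (x2 leaves); pivot element 2/5.
Divide row 2 by 2/5; eliminate column x4 from the other rows.
Second iteration: most negative obj-row entry is -3/2 in column x1, so x1 enters.
Ratio test on column x1 — row 1: entry -3/2 ≤ 0; row 2: (5/2)/(1/2) = 5; row 3: 26/5 = 26/5. Minimum is 5 at row 2 (x4 leaves); pivot element 1/2.
Divide row 2 by 1/2; eliminate column x1 from the other rows.
After both pivots, the entry at constraint row 3, column x2 is -23.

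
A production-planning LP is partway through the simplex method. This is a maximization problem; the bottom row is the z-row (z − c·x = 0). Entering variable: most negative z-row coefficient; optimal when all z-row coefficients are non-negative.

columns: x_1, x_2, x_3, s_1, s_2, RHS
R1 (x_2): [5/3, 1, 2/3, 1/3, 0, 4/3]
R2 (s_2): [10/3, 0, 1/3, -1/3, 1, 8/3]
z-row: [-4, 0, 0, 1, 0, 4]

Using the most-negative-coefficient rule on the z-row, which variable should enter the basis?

x_1

Negative z-row entries: x_1: -4.
The most negative is -4 in column x_1, so x_1 enters.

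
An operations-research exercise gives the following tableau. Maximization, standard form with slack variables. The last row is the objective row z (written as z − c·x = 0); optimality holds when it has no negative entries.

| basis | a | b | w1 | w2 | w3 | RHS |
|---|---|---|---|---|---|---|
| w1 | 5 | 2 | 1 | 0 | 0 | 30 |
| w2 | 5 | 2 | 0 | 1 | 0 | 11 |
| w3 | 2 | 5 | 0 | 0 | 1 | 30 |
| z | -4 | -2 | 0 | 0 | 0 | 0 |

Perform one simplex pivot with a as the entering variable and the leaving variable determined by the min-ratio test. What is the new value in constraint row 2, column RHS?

11/5

Ratio test on column a — row 1: 30/5 = 6; row 2: 11/5 = 11/5; row 3: 30/2 = 15. Minimum is 11/5 at row 2 (w2 leaves); pivot element 5.
Divide row 2 by 5; eliminate column a from the other rows.
In the new row 2, the RHS entry is the old entry divided by the pivot: 11/5 = 11/5.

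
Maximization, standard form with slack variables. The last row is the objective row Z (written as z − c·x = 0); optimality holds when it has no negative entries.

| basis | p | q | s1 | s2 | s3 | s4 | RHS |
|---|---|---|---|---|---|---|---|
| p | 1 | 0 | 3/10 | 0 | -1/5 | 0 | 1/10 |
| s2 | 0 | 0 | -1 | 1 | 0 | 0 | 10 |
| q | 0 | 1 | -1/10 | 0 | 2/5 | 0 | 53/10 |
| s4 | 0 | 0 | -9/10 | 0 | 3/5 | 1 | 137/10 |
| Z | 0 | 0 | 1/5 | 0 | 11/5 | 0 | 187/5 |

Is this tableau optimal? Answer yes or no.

Every Z-row coefficient is ≥ 0, so the tableau is optimal.

yes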